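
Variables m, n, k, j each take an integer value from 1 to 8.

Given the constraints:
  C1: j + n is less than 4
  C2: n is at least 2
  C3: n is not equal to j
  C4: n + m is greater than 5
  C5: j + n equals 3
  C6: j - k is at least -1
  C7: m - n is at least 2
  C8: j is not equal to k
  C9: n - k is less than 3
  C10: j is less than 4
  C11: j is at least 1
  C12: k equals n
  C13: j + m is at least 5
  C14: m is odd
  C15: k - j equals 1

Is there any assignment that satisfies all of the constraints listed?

Satisfiable

Setting (m, n, k, j) = (5, 2, 2, 1) satisfies everything: constraint 1: j + n = 3; constraint 4: n + m = 7; constraint 5: j + n = 3, and the others follow.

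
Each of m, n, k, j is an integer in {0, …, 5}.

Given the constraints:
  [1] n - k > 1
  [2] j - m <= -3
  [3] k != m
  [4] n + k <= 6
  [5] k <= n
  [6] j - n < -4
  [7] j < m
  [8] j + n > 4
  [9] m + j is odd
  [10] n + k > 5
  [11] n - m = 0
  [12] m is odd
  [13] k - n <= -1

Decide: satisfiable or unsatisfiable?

Satisfiable

Take m = 5, n = 5, k = 1, j = 0. Then constraint 1: n - k = 4; constraint 2: j - m = -5; constraint 4: n + k = 6, and every other listed constraint is also met.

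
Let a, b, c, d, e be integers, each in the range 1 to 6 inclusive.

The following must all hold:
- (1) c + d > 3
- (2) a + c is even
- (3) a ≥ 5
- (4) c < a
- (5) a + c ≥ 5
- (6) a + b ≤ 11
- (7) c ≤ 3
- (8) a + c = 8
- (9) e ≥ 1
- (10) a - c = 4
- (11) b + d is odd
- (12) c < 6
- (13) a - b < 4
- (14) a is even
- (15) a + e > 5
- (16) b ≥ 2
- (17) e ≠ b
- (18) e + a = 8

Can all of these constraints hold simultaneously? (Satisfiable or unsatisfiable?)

Satisfiable

The assignment a = 6, b = 5, c = 2, d = 4, e = 2 works:
  constraint 1 holds since c + d = 6.
  constraint 5 holds since a + c = 8.
The rest check out directly.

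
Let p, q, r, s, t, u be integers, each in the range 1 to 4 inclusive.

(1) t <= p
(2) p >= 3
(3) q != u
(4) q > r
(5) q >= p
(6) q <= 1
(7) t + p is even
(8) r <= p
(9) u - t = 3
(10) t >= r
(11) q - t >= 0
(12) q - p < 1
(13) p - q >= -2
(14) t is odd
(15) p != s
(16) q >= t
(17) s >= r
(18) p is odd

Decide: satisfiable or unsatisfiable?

From constraints 2 and 5: q ≥ p and p ≥ 3, so q ≥ 3. From constraint 6: q ≤ 1. But 1 < 3, so no value of q works.

Unsatisfiable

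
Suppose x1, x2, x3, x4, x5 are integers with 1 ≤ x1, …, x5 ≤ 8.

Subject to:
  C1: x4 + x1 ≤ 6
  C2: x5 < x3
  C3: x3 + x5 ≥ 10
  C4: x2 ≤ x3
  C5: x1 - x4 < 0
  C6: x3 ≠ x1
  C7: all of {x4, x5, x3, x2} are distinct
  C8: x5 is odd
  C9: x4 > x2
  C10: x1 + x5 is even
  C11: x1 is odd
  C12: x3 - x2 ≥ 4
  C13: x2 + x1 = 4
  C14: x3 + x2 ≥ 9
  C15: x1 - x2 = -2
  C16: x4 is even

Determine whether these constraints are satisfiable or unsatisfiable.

The assignment x1 = 1, x2 = 3, x3 = 8, x4 = 4, x5 = 5 works:
  constraint 1 holds since x4 + x1 = 5.
  constraint 3 holds since x3 + x5 = 13.
  constraint 5 holds since x1 - x4 = -3.
The rest check out directly.

Satisfiable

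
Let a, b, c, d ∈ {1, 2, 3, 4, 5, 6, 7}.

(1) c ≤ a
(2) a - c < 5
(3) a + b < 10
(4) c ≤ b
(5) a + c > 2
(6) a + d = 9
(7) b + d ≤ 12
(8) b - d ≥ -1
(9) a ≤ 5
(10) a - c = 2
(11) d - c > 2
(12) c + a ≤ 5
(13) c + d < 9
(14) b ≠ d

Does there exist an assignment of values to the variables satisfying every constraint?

Satisfiable

Take a = 3, b = 5, c = 1, d = 6. Then constraint 2: a - c = 2; constraint 3: a + b = 8, and every other listed constraint is also met.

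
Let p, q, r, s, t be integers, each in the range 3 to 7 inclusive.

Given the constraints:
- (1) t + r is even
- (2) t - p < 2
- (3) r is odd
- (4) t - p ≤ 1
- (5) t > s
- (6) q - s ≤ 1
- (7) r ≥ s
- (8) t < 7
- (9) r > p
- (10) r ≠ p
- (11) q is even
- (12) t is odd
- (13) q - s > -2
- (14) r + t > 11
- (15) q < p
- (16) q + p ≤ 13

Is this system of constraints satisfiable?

Try p = 6, q = 4, r = 7, s = 4, t = 5.
Check constraint 2: t - p = -1; constraint 4: t - p = -1. The remaining constraints are straightforward to verify.

Satisfiable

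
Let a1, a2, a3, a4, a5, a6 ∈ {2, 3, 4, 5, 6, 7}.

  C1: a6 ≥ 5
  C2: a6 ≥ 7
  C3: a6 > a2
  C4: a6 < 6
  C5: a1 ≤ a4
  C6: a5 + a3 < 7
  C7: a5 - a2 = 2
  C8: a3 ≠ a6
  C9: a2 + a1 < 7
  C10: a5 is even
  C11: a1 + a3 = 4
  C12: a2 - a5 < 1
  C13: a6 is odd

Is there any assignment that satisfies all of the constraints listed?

From constraint 2: a6 ≥ 7. From constraint 4: a6 ≤ 5. But 5 < 7, so no value of a6 works.

Unsatisfiable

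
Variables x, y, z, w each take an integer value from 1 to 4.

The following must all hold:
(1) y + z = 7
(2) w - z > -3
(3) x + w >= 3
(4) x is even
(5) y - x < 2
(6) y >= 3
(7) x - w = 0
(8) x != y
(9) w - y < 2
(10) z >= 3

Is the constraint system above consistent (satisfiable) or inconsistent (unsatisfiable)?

The assignment x = 2, y = 3, z = 4, w = 2 works:
  constraint 1 holds since y + z = 7.
  constraint 2 holds since w - z = -2.
The rest check out directly.

Satisfiable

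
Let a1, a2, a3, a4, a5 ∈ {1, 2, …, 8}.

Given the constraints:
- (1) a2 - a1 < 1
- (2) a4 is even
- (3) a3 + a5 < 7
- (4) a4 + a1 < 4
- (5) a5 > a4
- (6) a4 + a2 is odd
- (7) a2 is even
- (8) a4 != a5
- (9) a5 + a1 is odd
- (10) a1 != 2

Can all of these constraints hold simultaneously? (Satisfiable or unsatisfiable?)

Constraint 2 makes a4 even and constraint 7 makes a2 even, so a4 + a2 must be even. Constraint 6 says a4 + a2 is odd — contradiction.

Unsatisfiable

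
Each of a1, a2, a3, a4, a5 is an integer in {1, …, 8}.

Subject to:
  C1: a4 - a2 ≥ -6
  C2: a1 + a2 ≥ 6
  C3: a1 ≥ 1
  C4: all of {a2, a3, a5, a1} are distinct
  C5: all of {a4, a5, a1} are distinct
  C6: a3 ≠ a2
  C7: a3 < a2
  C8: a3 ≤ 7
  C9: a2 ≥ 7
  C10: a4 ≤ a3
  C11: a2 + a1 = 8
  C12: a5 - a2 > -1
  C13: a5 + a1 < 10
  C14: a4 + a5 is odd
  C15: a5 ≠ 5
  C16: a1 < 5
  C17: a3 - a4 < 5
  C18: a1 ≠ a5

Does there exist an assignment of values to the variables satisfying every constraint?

Satisfiable

Setting (a1, a2, a3, a4, a5) = (1, 7, 6, 3, 8) satisfies everything: constraint 1: a4 - a2 = -4; constraint 2: a1 + a2 = 8, and the others follow.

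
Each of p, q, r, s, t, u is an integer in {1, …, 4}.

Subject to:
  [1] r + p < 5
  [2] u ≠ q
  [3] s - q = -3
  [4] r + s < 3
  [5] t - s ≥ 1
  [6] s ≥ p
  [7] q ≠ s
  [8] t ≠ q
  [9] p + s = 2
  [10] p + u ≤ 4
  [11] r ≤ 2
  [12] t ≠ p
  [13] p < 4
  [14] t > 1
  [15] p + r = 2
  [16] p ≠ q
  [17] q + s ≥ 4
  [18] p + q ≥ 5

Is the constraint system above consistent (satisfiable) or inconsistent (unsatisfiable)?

Satisfiable

One satisfying assignment is p = 1, q = 4, r = 1, s = 1, t = 3, u = 2.
For the less obvious constraints — constraint 1: r + p = 2; constraint 3: s - q = -3 — and the others hold by inspection.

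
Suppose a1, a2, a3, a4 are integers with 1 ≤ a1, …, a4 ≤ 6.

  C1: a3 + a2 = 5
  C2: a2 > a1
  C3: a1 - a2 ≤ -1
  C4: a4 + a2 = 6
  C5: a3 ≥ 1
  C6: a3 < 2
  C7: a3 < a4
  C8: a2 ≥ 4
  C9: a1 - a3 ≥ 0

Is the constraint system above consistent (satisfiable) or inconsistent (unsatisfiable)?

One satisfying assignment is a1 = 2, a2 = 4, a3 = 1, a4 = 2.
For the less obvious constraints — constraint 1: a3 + a2 = 5; constraint 3: a1 - a2 = -2 — and the others hold by inspection.

Satisfiable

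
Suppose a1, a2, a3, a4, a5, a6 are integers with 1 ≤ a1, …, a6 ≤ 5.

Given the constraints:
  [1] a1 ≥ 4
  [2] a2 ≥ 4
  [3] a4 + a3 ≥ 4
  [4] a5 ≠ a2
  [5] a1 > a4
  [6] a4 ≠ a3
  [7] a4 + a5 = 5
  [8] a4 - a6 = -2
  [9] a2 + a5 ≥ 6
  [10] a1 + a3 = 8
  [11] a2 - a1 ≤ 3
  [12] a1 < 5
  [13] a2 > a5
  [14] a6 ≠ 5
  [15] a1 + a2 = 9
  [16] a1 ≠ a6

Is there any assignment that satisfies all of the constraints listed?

The assignment a1 = 4, a2 = 5, a3 = 4, a4 = 1, a5 = 4, a6 = 3 works:
  constraint 3 holds since a4 + a3 = 5.
  constraint 7 holds since a4 + a5 = 5.
  constraint 8 holds since a4 - a6 = -2.
The rest check out directly.

Satisfiable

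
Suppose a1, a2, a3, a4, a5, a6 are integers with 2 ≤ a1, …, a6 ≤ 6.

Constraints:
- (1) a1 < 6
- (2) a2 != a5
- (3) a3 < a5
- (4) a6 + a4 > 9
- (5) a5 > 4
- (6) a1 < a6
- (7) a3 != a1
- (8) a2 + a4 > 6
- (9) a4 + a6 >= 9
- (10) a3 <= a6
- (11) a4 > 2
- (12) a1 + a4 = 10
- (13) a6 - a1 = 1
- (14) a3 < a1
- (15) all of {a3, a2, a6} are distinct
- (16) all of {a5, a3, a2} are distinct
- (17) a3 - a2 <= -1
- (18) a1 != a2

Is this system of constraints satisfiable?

Satisfiable

One satisfying assignment is a1 = 5, a2 = 3, a3 = 2, a4 = 5, a5 = 5, a6 = 6.
For the less obvious constraints — constraint 4: a6 + a4 = 11; constraint 8: a2 + a4 = 8 — and the others hold by inspection.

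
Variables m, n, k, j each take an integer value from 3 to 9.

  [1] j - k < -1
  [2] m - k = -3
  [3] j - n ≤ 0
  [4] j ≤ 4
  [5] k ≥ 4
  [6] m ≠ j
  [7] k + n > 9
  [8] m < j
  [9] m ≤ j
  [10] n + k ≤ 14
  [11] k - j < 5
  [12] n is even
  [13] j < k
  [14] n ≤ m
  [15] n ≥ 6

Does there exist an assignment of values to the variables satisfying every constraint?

Unsatisfiable

From constraints 14 and 15: m ≥ n and n ≥ 6, so m ≥ 6. From constraints 4 and 9: m ≤ j and j ≤ 4, so m ≤ 4. But 4 < 6, so no value of m works.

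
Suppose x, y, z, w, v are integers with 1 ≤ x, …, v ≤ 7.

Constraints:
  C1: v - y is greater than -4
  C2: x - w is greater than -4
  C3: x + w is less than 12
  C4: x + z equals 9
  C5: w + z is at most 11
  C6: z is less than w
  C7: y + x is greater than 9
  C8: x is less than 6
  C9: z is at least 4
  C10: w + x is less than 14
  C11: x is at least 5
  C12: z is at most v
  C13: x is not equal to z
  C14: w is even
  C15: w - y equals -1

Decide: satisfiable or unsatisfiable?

Take x = 5, y = 7, z = 4, w = 6, v = 5. Then constraint 1: v - y = -2; constraint 2: x - w = -1, and every other listed constraint is also met.

Satisfiable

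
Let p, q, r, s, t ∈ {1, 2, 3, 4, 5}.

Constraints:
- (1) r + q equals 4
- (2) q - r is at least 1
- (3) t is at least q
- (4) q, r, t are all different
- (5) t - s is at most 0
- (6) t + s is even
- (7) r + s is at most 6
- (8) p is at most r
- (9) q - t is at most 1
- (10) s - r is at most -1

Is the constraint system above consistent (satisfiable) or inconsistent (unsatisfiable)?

Unsatisfiable

Constraints 2, 5, 9, and 10 give s − t ≥ 0, t − q ≥ -1, q − r ≥ 1, r − s ≥ 1.
Adding all 4 inequalities: the left sides telescope to 0, and the right sides sum to 0 + (-1) + 1 + 1 = 1. So 0 ≥ 1, which is false.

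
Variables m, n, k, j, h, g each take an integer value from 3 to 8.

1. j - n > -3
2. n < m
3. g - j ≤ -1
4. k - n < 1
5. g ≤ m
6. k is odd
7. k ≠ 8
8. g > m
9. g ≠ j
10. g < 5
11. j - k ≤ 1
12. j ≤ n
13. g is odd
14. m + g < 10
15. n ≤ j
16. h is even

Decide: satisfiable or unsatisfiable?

Constraints 2, 3, 8, and 12 give m < g, g < j, j ≤ n, n < m. Chaining: m < g < j ≤ n < m, which forces m < m — impossible.

Unsatisfiable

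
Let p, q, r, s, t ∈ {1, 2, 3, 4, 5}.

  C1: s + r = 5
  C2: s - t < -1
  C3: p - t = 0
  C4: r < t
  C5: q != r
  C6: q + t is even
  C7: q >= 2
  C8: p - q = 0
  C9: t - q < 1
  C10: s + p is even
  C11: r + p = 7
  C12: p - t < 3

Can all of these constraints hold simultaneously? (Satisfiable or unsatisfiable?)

One satisfying assignment is p = 4, q = 4, r = 3, s = 2, t = 4.
For the less obvious constraints — constraint 1: s + r = 5; constraint 2: s - t = -2 — and the others hold by inspection.

Satisfiable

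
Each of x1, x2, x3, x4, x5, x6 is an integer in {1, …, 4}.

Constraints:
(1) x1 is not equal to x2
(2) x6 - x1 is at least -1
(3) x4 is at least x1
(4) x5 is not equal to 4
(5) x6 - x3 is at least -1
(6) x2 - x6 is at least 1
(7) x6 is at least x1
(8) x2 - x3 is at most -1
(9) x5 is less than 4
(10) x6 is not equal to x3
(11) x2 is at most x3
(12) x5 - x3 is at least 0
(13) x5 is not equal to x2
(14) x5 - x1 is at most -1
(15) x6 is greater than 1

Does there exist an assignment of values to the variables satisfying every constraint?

Constraints 2, 6, 8, 12, and 14 give x3 − x2 ≥ 1, x2 − x6 ≥ 1, x6 − x1 ≥ -1, x1 − x5 ≥ 1, x5 − x3 ≥ 0.
Adding all 5 inequalities: the left sides telescope to 0, and the right sides sum to 1 + 1 + (-1) + 1 + 0 = 2. So 0 ≥ 2, which is false.

Unsatisfiable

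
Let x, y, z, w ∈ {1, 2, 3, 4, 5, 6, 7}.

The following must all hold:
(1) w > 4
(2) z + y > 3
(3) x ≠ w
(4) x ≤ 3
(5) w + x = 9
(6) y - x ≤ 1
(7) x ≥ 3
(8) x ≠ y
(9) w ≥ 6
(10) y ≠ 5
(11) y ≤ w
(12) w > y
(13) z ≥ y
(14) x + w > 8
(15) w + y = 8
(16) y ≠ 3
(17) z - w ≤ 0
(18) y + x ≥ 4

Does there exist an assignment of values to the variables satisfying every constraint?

Satisfiable

One satisfying assignment is x = 3, y = 2, z = 3, w = 6.
For the less obvious constraints — constraint 2: z + y = 5; constraint 5: w + x = 9 — and the others hold by inspection.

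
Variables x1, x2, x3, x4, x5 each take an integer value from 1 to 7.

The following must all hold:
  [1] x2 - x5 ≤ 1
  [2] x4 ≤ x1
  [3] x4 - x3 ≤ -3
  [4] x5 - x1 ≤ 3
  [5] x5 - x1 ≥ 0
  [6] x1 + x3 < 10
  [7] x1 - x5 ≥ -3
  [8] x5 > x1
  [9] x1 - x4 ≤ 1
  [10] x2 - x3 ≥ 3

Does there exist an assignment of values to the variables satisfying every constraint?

Unsatisfiable

Constraints 1, 3, 7, 9, and 10 give x3 − x4 ≥ 3, x4 − x1 ≥ -1, x1 − x5 ≥ -3, x5 − x2 ≥ -1, x2 − x3 ≥ 3.
Adding all 5 inequalities: the left sides telescope to 0, and the right sides sum to 3 + (-1) + (-3) + (-1) + 3 = 1. So 0 ≥ 1, which is false.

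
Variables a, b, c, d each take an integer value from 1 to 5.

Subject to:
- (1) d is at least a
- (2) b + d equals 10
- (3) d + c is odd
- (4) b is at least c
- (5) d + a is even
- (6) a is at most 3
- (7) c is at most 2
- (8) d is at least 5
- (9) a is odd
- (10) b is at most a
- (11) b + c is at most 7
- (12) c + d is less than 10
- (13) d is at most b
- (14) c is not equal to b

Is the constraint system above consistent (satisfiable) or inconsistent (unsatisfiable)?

From constraints 8 and 13: b ≥ d and d ≥ 5, so b ≥ 5. From constraints 6 and 10: b ≤ a and a ≤ 3, so b ≤ 3. But 3 < 5, so no value of b works.

Unsatisfiable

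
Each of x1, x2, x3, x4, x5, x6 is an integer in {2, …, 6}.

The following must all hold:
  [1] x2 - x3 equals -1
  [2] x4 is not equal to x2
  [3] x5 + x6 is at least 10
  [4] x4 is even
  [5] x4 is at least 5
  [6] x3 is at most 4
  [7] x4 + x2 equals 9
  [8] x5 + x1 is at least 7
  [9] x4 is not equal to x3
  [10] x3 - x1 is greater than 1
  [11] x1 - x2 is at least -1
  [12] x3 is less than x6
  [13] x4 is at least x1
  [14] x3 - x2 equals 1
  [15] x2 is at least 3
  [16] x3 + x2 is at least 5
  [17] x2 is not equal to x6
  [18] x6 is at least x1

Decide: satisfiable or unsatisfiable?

Satisfiable

Try x1 = 2, x2 = 3, x3 = 4, x4 = 6, x5 = 5, x6 = 5.
Check constraint 1: x2 - x3 = -1; constraint 3: x5 + x6 = 10; constraint 7: x4 + x2 = 9. The remaining constraints are straightforward to verify.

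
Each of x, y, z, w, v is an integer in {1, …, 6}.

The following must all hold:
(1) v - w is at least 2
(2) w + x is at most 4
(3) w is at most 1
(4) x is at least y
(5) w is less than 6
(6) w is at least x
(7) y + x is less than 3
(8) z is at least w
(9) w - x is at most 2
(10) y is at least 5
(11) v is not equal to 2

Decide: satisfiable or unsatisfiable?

From constraints 4 and 10: x ≥ y and y ≥ 5, so x ≥ 5. From constraints 3 and 6: x ≤ w and w ≤ 1, so x ≤ 1. But 1 < 5, so no value of x works.

Unsatisfiable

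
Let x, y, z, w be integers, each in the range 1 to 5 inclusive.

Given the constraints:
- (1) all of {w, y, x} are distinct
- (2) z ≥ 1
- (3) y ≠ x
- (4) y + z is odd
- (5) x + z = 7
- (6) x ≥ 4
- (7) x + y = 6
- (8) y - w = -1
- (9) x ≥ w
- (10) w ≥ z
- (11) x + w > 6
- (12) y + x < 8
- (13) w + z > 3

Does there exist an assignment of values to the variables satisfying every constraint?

Satisfiable

One satisfying assignment is x = 5, y = 1, z = 2, w = 2.
For the less obvious constraints — constraint 5: x + z = 7; constraint 7: x + y = 6; constraint 8: y - w = -1 — and the others hold by inspection.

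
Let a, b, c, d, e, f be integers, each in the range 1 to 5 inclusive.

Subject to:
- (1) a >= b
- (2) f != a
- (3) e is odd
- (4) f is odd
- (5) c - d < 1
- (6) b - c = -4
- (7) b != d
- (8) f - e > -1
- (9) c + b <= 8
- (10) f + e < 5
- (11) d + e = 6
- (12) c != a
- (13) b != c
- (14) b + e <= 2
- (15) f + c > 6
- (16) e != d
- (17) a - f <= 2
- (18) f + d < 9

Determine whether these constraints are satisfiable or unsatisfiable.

Satisfiable

Setting (a, b, c, d, e, f) = (4, 1, 5, 5, 1, 3) satisfies everything: constraint 5: c - d = 0; constraint 6: b - c = -4, and the others follow.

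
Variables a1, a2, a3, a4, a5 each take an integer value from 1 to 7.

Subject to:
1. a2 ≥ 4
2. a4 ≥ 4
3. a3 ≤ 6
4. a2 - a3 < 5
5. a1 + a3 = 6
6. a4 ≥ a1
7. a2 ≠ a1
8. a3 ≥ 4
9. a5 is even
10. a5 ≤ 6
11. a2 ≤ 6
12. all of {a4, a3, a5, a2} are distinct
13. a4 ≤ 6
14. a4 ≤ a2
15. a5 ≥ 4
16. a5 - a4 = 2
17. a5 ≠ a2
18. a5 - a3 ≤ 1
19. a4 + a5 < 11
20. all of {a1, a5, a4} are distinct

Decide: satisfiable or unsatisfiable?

Constraints 1, 2, 3, 8, 10, 11, 13, and 15 confine each of a4, a3, a5, a2 to the 3 values {4, …, 6}.
Constraint 12 requires all 4 of them to be distinct, but only 3 values are available — impossible by the pigeonhole principle.

Unsatisfiable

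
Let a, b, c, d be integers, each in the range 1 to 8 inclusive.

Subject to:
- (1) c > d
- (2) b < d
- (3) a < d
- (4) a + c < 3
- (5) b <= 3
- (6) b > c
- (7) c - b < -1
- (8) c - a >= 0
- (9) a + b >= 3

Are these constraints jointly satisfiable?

Unsatisfiable

Constraints 1, 2, and 6 give b < d, d < c, c < b. Chaining: b < d < c < b, which forces b < b — impossible.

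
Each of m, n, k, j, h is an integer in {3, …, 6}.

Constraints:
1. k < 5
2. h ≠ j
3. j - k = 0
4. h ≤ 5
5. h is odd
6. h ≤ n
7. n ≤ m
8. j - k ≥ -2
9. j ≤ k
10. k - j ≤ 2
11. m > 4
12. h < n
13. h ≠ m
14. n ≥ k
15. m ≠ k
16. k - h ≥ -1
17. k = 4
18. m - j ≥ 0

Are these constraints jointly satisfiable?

Try m = 5, n = 5, k = 4, j = 4, h = 3.
Check constraint 3: j - k = 0; constraint 8: j - k = 0. The remaining constraints are straightforward to verify.

Satisfiable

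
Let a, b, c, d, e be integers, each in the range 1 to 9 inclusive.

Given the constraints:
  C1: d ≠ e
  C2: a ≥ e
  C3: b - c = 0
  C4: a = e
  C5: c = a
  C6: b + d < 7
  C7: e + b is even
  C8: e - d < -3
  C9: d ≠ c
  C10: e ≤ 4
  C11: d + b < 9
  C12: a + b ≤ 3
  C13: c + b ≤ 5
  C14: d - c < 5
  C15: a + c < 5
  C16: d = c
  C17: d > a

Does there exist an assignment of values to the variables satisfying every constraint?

Unsatisfiable

From constraints 4, 5, and 16, d = c = a = e, so d = e. But constraint 1 says d ≠ e. Contradiction.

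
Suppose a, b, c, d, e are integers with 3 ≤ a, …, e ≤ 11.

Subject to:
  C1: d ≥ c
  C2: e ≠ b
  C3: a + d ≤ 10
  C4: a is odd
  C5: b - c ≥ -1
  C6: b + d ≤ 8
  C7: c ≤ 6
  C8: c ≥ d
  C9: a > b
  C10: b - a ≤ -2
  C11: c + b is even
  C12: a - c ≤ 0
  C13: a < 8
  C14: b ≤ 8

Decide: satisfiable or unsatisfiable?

Constraints 5, 10, and 12 give a − b ≥ 2, b − c ≥ -1, c − a ≥ 0.
Adding all 3 inequalities: the left sides telescope to 0, and the right sides sum to 2 + (-1) + 0 = 1. So 0 ≥ 1, which is false.

Unsatisfiable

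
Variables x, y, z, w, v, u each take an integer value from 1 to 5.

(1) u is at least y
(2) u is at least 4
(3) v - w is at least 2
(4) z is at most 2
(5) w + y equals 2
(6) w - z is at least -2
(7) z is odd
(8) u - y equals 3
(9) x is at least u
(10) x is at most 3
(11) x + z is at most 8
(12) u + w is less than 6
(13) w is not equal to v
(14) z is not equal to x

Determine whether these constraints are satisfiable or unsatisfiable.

From constraint 2: u ≥ 4. From constraints 9 and 10: u ≤ x and x ≤ 3, so u ≤ 3. But 3 < 4, so no value of u works.

Unsatisfiable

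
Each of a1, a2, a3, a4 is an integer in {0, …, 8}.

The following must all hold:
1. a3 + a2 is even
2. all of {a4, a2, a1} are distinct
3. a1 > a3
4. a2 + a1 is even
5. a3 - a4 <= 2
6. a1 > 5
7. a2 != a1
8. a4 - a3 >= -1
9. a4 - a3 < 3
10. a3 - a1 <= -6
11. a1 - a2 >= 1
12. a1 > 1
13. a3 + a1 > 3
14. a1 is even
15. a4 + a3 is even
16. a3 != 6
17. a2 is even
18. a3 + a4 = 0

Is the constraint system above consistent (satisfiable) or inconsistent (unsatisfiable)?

Setting (a1, a2, a3, a4) = (6, 4, 0, 0) satisfies everything: constraint 5: a3 - a4 = 0; constraint 8: a4 - a3 = 0, and the others follow.

Satisfiable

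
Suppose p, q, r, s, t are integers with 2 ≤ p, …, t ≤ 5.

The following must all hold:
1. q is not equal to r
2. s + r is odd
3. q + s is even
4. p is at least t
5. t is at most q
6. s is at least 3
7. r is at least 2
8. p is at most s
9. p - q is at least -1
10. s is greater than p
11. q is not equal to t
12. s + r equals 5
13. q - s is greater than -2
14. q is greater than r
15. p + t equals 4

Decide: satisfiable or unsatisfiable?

Setting (p, q, r, s, t) = (2, 3, 2, 3, 2) satisfies everything: constraint 9: p - q = -1; constraint 12: s + r = 5; constraint 13: q - s = 0, and the others follow.

Satisfiable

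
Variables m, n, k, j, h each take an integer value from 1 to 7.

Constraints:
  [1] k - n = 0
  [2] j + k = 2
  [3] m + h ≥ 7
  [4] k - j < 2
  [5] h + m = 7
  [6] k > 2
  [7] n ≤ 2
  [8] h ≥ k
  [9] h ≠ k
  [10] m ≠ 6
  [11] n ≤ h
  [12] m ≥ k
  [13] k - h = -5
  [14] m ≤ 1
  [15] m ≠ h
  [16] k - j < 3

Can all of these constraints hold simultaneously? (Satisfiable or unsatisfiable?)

Unsatisfiable

From constraint 6: k ≥ 3. From constraints 12 and 14: k ≤ m and m ≤ 1, so k ≤ 1. But 1 < 3, so no value of k works.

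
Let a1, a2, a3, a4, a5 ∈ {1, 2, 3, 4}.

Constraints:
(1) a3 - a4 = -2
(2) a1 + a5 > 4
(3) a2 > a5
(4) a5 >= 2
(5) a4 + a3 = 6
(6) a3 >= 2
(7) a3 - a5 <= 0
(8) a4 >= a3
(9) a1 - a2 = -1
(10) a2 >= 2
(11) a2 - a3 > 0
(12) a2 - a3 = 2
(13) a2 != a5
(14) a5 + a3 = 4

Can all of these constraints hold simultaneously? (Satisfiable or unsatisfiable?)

Setting (a1, a2, a3, a4, a5) = (3, 4, 2, 4, 2) satisfies everything: constraint 1: a3 - a4 = -2; constraint 2: a1 + a5 = 5, and the others follow.

Satisfiable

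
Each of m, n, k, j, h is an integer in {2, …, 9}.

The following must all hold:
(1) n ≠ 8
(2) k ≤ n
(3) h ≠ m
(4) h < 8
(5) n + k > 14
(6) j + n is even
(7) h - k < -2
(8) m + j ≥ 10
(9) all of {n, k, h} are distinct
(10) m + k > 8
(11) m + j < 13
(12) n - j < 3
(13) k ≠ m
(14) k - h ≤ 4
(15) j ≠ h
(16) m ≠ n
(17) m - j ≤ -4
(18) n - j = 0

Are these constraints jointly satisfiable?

One satisfying assignment is m = 3, n = 9, k = 8, j = 9, h = 4.
For the less obvious constraints — constraint 5: n + k = 17; constraint 7: h - k = -4 — and the others hold by inspection.

Satisfiable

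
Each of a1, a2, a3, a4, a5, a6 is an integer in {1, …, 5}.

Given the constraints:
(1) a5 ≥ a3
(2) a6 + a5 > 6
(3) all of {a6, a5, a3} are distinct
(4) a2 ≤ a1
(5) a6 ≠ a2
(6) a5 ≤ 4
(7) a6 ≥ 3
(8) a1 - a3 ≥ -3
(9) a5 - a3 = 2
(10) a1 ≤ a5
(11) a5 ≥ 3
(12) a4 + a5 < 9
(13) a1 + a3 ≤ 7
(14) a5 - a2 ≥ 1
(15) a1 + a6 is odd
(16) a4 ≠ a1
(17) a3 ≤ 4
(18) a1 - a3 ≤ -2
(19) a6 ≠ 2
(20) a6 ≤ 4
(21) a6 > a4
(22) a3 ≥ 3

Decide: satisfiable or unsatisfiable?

Unsatisfiable

Constraints 6, 7, 11, 17, 20, and 22 confine each of a6, a5, a3 to the 2 values {3, 4}.
Constraint 3 requires all 3 of them to be distinct, but only 2 values are available — impossible by the pigeonhole principle.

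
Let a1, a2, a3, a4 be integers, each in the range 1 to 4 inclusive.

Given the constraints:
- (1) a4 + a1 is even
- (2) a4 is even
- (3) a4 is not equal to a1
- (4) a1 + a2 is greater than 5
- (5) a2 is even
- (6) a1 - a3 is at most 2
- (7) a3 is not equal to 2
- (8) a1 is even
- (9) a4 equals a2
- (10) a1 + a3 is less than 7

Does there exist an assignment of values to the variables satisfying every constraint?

Satisfiable

Take a1 = 2, a2 = 4, a3 = 3, a4 = 4. Then constraint 4: a1 + a2 = 6; constraint 6: a1 - a3 = -1, and every other listed constraint is also met.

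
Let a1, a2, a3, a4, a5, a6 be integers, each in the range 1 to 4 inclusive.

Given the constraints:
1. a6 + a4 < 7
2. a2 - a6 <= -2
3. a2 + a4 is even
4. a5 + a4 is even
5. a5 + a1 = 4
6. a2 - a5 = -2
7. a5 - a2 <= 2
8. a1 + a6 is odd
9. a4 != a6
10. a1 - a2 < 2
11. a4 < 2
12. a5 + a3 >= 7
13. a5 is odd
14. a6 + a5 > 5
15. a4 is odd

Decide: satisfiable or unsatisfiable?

Setting (a1, a2, a3, a4, a5, a6) = (1, 1, 4, 1, 3, 4) satisfies everything: constraint 1: a6 + a4 = 5; constraint 2: a2 - a6 = -3, and the others follow.

Satisfiable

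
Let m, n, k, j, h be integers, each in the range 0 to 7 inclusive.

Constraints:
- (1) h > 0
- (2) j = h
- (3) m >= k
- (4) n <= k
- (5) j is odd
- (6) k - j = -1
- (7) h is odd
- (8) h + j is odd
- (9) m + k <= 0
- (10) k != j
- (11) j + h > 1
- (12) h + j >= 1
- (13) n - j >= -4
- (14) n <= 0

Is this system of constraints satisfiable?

Constraint 7 makes h odd and constraint 5 makes j odd, so h + j must be even. Constraint 8 says h + j is odd — contradiction.

Unsatisfiable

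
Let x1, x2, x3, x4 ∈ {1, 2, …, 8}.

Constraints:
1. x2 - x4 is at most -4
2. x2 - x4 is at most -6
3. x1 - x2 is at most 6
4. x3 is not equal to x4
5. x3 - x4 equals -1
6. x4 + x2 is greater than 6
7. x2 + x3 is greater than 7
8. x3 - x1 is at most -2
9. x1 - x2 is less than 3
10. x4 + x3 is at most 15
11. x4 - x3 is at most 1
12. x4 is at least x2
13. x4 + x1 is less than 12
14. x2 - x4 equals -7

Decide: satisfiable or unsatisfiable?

Unsatisfiable

Constraints 2, 3, 8, and 11 give x4 − x2 ≥ 6, x2 − x1 ≥ -6, x1 − x3 ≥ 2, x3 − x4 ≥ -1.
Adding all 4 inequalities: the left sides telescope to 0, and the right sides sum to 6 + (-6) + 2 + (-1) = 1. So 0 ≥ 1, which is false.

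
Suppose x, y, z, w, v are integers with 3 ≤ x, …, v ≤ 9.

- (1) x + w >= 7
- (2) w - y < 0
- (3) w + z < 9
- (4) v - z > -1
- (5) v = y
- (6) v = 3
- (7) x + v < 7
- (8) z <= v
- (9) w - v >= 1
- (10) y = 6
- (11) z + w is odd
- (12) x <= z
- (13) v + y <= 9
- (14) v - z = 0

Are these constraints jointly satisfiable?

Constraint 6 fixes v = 3 and constraint 10 fixes y = 6, but constraint 5 requires v = y. Since 3 ≠ 6, contradiction.

Unsatisfiable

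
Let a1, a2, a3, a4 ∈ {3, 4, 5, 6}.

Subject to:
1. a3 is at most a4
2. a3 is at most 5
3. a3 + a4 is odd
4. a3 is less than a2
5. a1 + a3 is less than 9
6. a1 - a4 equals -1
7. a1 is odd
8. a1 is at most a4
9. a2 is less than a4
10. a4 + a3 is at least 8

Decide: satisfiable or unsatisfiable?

One satisfying assignment is a1 = 5, a2 = 4, a3 = 3, a4 = 6.
For the less obvious constraints — constraint 5: a1 + a3 = 8; constraint 6: a1 - a4 = -1 — and the others hold by inspection.

Satisfiable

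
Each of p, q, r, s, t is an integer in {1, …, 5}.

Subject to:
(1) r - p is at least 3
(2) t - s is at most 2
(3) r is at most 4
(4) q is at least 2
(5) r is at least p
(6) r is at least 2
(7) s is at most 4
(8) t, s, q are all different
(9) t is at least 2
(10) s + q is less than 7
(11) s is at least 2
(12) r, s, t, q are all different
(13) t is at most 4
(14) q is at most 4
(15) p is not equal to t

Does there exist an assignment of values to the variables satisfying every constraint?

Constraints 3, 4, 6, 7, 9, 11, 13, and 14 confine each of r, s, t, q to the 3 values {2, …, 4}.
Constraint 12 requires all 4 of them to be distinct, but only 3 values are available — impossible by the pigeonhole principle.

Unsatisfiable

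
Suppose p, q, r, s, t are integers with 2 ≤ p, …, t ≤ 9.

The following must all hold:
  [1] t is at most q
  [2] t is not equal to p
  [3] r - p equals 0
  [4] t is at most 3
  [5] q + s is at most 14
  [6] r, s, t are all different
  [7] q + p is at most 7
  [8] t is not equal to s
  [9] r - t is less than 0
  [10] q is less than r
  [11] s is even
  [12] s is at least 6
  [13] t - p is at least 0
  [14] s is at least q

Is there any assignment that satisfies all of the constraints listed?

Constraints 1, 9, and 10 give r < t, t ≤ q, q < r. Chaining: r < t ≤ q < r, which forces r < r — impossible.

Unsatisfiable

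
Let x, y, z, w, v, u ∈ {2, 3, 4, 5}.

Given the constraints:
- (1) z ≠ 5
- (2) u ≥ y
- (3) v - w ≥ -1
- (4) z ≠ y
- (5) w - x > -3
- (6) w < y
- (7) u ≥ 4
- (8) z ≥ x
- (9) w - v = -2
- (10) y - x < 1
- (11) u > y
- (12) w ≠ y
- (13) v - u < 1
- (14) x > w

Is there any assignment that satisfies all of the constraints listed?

Satisfiable

One satisfying assignment is x = 3, y = 3, z = 4, w = 2, v = 4, u = 4.
For the less obvious constraints — constraint 3: v - w = 2; constraint 5: w - x = -1; constraint 9: w - v = -2 — and the others hold by inspection.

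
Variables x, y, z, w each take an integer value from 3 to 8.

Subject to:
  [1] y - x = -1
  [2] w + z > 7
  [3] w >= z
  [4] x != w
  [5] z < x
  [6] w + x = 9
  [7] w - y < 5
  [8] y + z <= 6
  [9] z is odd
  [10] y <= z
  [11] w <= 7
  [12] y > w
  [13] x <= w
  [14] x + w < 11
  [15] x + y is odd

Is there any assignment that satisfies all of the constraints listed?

Constraints 5, 10, 12, and 13 give y ≤ z, z < x, x ≤ w, w < y. Chaining: y ≤ z < x ≤ w < y, which forces y < y — impossible.

Unsatisfiable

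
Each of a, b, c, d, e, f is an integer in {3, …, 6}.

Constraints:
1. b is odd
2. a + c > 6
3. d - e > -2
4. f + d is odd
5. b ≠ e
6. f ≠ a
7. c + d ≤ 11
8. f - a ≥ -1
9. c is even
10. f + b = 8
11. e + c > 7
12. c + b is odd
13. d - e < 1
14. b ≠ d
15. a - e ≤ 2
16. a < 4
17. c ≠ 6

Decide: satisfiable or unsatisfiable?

One satisfying assignment is a = 3, b = 3, c = 4, d = 4, e = 4, f = 5.
For the less obvious constraints — constraint 2: a + c = 7; constraint 3: d - e = 0 — and the others hold by inspection.

Satisfiable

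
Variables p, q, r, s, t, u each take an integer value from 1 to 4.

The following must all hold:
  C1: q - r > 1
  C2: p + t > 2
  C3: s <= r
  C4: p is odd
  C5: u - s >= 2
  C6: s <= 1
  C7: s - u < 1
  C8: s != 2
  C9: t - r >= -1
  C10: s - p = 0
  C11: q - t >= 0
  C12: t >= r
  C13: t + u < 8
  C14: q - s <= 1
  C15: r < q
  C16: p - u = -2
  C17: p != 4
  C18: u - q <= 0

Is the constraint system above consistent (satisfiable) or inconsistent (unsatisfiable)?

Unsatisfiable

Constraints 5, 14, and 18 give q − u ≥ 0, u − s ≥ 2, s − q ≥ -1.
Adding all 3 inequalities: the left sides telescope to 0, and the right sides sum to 0 + 2 + (-1) = 1. So 0 ≥ 1, which is false.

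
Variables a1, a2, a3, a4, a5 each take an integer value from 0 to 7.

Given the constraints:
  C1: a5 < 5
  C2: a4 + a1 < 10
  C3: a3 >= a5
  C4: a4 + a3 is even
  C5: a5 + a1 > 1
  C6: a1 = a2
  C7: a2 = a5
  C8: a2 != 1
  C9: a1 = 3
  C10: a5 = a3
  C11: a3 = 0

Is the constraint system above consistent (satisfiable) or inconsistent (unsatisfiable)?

Unsatisfiable

Constraint 9 fixes a1 = 3 and constraint 11 fixes a3 = 0. Constraints 6, 7, and 10 give a1 = a2 = a5 = a3, so a1 = a3. But 3 ≠ 0 — contradiction.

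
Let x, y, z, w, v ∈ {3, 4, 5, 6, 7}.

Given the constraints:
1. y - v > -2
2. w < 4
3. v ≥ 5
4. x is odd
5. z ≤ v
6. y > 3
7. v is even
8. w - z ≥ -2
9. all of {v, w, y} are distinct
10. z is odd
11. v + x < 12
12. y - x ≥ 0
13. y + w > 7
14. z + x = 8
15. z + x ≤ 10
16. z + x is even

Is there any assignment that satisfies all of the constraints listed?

Satisfiable

Setting (x, y, z, w, v) = (5, 5, 3, 3, 6) satisfies everything: constraint 1: y - v = -1; constraint 8: w - z = 0, and the others follow.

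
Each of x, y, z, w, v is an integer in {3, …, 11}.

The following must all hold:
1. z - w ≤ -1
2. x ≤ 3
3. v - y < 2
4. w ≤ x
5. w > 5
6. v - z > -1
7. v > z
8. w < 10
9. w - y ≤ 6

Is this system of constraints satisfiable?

From constraint 5: w ≥ 6. From constraints 2 and 4: w ≤ x and x ≤ 3, so w ≤ 3. But 3 < 6, so no value of w works.

Unsatisfiable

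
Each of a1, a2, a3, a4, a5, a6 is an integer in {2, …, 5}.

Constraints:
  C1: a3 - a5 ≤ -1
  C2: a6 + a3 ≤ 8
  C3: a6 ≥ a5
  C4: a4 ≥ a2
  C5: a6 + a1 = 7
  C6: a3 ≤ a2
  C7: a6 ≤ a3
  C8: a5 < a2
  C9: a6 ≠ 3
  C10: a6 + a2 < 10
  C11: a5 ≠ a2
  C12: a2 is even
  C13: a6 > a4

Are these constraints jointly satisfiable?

Unsatisfiable

Constraints 1, 4, 7, 8, and 13 give a3 < a5, a5 < a2, a2 ≤ a4, a4 < a6, a6 ≤ a3. Chaining: a3 < a5 < a2 ≤ a4 < a6 ≤ a3, which forces a3 < a3 — impossible.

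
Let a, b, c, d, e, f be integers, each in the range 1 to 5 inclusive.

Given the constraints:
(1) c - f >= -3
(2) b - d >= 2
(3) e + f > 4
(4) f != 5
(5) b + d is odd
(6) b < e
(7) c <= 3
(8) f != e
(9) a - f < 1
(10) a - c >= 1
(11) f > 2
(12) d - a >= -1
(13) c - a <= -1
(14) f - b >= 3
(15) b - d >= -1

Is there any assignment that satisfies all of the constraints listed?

Unsatisfiable

Constraints 1, 2, 12, 13, and 14 give b − d ≥ 2, d − a ≥ -1, a − c ≥ 1, c − f ≥ -3, f − b ≥ 3.
Adding all 5 inequalities: the left sides telescope to 0, and the right sides sum to 2 + (-1) + 1 + (-3) + 3 = 2. So 0 ≥ 2, which is false.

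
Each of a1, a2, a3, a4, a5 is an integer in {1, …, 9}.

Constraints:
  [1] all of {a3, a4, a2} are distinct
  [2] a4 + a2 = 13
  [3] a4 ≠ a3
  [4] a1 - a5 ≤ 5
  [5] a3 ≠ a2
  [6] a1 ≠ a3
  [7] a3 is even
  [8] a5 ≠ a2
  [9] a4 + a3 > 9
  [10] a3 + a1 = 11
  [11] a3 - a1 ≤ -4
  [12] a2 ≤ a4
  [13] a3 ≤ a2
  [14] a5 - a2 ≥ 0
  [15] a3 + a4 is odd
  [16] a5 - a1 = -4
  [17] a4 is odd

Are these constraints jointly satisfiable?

Satisfiable

Setting (a1, a2, a3, a4, a5) = (9, 4, 2, 9, 5) satisfies everything: constraint 2: a4 + a2 = 13; constraint 4: a1 - a5 = 4, and the others follow.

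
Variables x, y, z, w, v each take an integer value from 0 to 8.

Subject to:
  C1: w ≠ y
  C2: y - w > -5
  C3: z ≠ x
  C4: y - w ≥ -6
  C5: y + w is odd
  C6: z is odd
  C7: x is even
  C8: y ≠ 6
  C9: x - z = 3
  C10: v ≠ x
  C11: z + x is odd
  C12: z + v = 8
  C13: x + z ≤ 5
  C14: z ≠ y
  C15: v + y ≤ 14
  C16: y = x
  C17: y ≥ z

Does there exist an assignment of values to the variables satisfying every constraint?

Satisfiable

Try x = 4, y = 4, z = 1, w = 7, v = 7.
Check constraint 2: y - w = -3; constraint 4: y - w = -3. The remaining constraints are straightforward to verify.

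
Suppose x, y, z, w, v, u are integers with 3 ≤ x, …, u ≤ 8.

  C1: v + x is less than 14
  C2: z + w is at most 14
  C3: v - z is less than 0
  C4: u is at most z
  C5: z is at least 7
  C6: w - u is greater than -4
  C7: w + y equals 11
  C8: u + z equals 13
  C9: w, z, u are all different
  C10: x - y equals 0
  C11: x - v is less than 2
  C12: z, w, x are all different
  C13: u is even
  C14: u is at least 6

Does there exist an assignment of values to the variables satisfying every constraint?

One satisfying assignment is x = 6, y = 6, z = 7, w = 5, v = 5, u = 6.
For the less obvious constraints — constraint 1: v + x = 11; constraint 2: z + w = 12 — and the others hold by inspection.

Satisfiable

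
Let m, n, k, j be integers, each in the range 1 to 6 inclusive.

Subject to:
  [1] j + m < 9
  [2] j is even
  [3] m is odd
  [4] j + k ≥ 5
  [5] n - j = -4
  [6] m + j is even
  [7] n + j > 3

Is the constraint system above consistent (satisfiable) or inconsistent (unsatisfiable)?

Constraint 3 makes m odd and constraint 2 makes j even, so m + j must be odd. Constraint 6 says m + j is even — contradiction.

Unsatisfiable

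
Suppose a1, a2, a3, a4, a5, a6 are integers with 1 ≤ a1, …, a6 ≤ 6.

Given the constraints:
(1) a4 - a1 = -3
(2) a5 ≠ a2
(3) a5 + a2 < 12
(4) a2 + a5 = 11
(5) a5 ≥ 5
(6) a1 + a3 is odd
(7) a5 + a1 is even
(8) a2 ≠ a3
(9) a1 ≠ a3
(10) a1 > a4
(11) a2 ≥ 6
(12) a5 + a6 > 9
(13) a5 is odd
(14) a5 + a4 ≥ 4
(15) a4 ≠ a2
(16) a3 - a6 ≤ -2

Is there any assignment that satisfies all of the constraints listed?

Satisfiable

The assignment a1 = 5, a2 = 6, a3 = 2, a4 = 2, a5 = 5, a6 = 5 works:
  constraint 1 holds since a4 - a1 = -3.
  constraint 3 holds since a5 + a2 = 11.
The rest check out directly.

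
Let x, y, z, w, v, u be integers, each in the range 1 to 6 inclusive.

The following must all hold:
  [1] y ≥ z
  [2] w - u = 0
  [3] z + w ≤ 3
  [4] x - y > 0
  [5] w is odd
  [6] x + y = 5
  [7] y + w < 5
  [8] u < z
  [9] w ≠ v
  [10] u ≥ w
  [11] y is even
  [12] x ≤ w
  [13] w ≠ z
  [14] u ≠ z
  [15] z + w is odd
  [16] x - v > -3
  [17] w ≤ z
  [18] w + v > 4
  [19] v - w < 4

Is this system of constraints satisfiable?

Unsatisfiable

Constraints 1, 4, 8, 10, and 12 give z ≤ y, y < x, x ≤ w, w ≤ u, u < z. Chaining: z ≤ y < x ≤ w ≤ u < z, which forces z < z — impossible.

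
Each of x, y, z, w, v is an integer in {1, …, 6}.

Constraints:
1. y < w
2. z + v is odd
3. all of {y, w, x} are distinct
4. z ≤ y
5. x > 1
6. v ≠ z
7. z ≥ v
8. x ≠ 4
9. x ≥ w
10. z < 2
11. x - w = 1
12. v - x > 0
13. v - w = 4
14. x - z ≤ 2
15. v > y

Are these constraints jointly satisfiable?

Unsatisfiable

Constraints 1, 4, 7, 9, and 12 give x < v, v ≤ z, z ≤ y, y < w, w ≤ x. Chaining: x < v ≤ z ≤ y < w ≤ x, which forces x < x — impossible.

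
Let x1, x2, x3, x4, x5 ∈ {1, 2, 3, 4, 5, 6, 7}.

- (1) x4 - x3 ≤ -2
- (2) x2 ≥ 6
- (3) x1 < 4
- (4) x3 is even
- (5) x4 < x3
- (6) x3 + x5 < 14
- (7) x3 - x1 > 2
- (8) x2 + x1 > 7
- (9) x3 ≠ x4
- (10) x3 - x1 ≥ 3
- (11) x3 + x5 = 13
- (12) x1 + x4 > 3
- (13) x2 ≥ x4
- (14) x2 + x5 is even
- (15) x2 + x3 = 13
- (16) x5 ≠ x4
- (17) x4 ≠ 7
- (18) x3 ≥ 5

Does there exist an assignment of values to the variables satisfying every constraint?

Satisfiable

Try x1 = 3, x2 = 7, x3 = 6, x4 = 3, x5 = 7.
Check constraint 1: x4 - x3 = -3; constraint 6: x3 + x5 = 13; constraint 7: x3 - x1 = 3. The remaining constraints are straightforward to verify.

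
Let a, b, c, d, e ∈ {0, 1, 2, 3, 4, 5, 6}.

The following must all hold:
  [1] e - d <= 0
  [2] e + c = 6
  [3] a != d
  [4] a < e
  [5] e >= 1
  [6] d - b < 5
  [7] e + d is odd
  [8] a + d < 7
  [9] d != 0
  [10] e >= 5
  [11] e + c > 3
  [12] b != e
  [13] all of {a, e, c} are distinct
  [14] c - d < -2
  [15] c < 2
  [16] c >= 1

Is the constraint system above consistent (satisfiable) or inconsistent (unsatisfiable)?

Satisfiable

Take a = 0, b = 3, c = 1, d = 6, e = 5. Then constraint 1: e - d = -1; constraint 2: e + c = 6; constraint 6: d - b = 3, and every other listed constraint is also met.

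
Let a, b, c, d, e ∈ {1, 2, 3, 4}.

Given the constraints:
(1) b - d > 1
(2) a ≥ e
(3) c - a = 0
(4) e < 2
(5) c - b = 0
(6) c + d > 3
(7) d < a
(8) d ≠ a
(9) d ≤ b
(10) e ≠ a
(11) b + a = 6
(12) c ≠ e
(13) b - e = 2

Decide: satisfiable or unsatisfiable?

Satisfiable

Take a = 3, b = 3, c = 3, d = 1, e = 1. Then constraint 1: b - d = 2; constraint 3: c - a = 0; constraint 5: c - b = 0, and every other listed constraint is also met.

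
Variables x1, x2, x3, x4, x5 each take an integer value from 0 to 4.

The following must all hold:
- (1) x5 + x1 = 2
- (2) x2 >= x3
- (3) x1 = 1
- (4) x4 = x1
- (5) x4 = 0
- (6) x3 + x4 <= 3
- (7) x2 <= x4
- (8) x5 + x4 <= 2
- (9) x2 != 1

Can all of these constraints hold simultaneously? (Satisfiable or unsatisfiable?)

Constraint 5 fixes x4 = 0 and constraint 3 fixes x1 = 1, but constraint 4 requires x4 = x1. Since 0 ≠ 1, contradiction.

Unsatisfiable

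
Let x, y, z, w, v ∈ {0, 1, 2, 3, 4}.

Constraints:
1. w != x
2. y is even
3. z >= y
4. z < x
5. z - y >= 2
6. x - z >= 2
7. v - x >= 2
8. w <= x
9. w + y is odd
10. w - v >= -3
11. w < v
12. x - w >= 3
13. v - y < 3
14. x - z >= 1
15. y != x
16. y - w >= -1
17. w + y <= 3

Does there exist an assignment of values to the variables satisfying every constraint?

Unsatisfiable

Constraints 5, 6, 7, 10, and 16 give y − w ≥ -1, w − v ≥ -3, v − x ≥ 2, x − z ≥ 2, z − y ≥ 2.
Adding all 5 inequalities: the left sides telescope to 0, and the right sides sum to (-1) + (-3) + 2 + 2 + 2 = 2. So 0 ≥ 2, which is false.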